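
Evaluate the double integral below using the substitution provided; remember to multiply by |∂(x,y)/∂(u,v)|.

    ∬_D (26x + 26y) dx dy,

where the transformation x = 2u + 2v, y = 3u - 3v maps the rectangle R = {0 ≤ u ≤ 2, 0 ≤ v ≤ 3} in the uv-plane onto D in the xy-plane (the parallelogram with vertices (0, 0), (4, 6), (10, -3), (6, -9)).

Compute the Jacobian determinant of (x, y) with respect to (u, v):

    ∂(x,y)/∂(u,v) = | 2  2 | = (2)(-3) - (2)(3) = -12.
                   | 3  -3 |

Its absolute value is |J| = 12 (the area scaling factor).

Substituting x = 2u + 2v, y = 3u - 3v into the integrand,

    26x + 26y → 130u - 26v,

so the integral becomes

    ∬_R (130u - 26v) · |J| du dv = ∫_0^2 ∫_0^3 (1560u - 312v) dv du.

Inner (v): 4680u - 1404.
Outer (u): 6552.

Therefore ∬_D (26x + 26y) dx dy = 6552.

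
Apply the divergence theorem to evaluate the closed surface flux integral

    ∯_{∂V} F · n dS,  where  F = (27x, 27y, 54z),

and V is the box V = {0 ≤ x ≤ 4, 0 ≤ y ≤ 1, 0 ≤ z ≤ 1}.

By the divergence theorem,

    ∯_{∂V} F · n dS = ∭_V (∇ · F) dV.

Compute the divergence:
    ∇ · F = ∂F_x/∂x + ∂F_y/∂y + ∂F_z/∂z = 27 + 27 + 54 = 108.

V is a rectangular box, so dV = dx dy dz with 0 ≤ x ≤ 4, 0 ≤ y ≤ 1, 0 ≤ z ≤ 1.

Integrate (108) over V as an iterated integral:

    ∭_V (∇·F) dV = ∫_0^{4} ∫_0^{1} ∫_0^{1} (108) dz dy dx.

Inner (z from 0 to 1): 108.
Middle (y from 0 to 1): 108.
Outer (x from 0 to 4): 432.

Therefore ∯_{∂V} F · n dS = 432.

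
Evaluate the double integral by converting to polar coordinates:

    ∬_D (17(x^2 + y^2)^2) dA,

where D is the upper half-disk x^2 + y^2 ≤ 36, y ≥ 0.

The region D is 0 ≤ r ≤ 6, 0 ≤ θ ≤ π in polar coordinates, where x = r cos(θ), y = r sin(θ), and dA = r dr dθ.

Under the substitution, the integrand becomes 17r^4, so

    ∬_D (17(x^2 + y^2)^2) dA = ∫_{0}^{π} ∫_{0}^{6} (17r^4) · r dr dθ.

Inner integral (in r): ∫_{0}^{6} (17r^4) · r dr = 132192.

Outer integral (in θ): ∫_{0}^{π} (132192) dθ = 132192π.

Therefore ∬_D (17(x^2 + y^2)^2) dA = 132192π.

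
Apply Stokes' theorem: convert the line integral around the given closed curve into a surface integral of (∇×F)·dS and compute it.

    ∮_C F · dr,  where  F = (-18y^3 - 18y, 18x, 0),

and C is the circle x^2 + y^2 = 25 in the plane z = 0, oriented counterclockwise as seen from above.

Let S be the flat disk x^2 + y^2 ≤ 25 in the plane z = 0, with upward unit normal n̂ = ẑ. By Stokes' theorem,

    ∮_C F · dr = ∬_S (∇ × F) · n̂ dS = ∬_D (curl F)_z dA,

where D is the disk x^2 + y^2 ≤ 25.

Compute the curl of F = (-18y^3 - 18y, 18x, 0):
    (∇ × F)_x = ∂F_z/∂y - ∂F_y/∂z = 0,
    (∇ × F)_y = ∂F_x/∂z - ∂F_z/∂x = 0,
    (∇ × F)_z = ∂F_y/∂x - ∂F_x/∂y = 54y^2 + 36.

On z = 0, (curl F)_z = 54y^2 + 36.

Convert to polar (x = r cos θ, y = r sin θ, dA = r dr dθ); the integrand becomes 54r^2sin(θ)^2 + 36, so

    ∬_D (curl F)_z dA = ∫_0^{2π} ∫_0^{5} (54r^2sin(θ)^2 + 36) · r dr dθ.

Inner (r from 0 to 5): 16875sin(θ)^2/2 + 450.
Outer (θ from 0 to 2π): 18675π/2.

Therefore ∮_C F · dr = 18675π/2.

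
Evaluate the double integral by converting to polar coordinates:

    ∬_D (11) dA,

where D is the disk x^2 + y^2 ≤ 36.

The region D is 0 ≤ r ≤ 6, 0 ≤ θ ≤ 2π in polar coordinates, where x = r cos(θ), y = r sin(θ), and dA = r dr dθ.

Under the substitution, the integrand becomes 11, so

    ∬_D (11) dA = ∫_{0}^{2π} ∫_{0}^{6} (11) · r dr dθ.

Inner integral (in r): ∫_{0}^{6} (11) · r dr = 198.

Outer integral (in θ): ∫_{0}^{2π} (198) dθ = 396π.

Therefore ∬_D (11) dA = 396π.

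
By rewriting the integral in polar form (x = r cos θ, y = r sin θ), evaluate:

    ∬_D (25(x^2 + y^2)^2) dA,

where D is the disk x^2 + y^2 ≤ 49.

The region D is 0 ≤ r ≤ 7, 0 ≤ θ ≤ 2π in polar coordinates, where x = r cos(θ), y = r sin(θ), and dA = r dr dθ.

Under the substitution, the integrand becomes 25r^4, so

    ∬_D (25(x^2 + y^2)^2) dA = ∫_{0}^{2π} ∫_{0}^{7} (25r^4) · r dr dθ.

Inner integral (in r): ∫_{0}^{7} (25r^4) · r dr = 2941225/6.

Outer integral (in θ): ∫_{0}^{2π} (2941225/6) dθ = 2941225π/3.

Therefore ∬_D (25(x^2 + y^2)^2) dA = 2941225π/3.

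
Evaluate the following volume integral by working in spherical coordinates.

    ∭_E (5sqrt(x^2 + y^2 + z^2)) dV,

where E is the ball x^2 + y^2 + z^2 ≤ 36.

In spherical coordinates, x = ρ sin(φ) cos(θ), y = ρ sin(φ) sin(θ), z = ρ cos(φ), and dV = ρ^2 sin(φ) dρ dφ dθ.

The integrand becomes 5ρ, so

    ∭_E (5sqrt(x^2 + y^2 + z^2)) dV = ∫_{0}^{2π} ∫_{0}^{π} ∫_{0}^{6} (5ρ) · ρ^2 sin(φ) dρ dφ dθ.

Inner (ρ): 1620sin(φ).
Middle (φ): 3240.
Outer (θ): 6480π.

Therefore the triple integral equals 6480π.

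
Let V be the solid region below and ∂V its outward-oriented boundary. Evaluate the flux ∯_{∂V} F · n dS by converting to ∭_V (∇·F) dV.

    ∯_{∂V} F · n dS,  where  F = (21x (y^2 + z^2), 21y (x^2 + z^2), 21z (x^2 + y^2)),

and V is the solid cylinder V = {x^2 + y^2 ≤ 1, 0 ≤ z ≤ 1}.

By the divergence theorem,

    ∯_{∂V} F · n dS = ∭_V (∇ · F) dV.

Compute the divergence:
    ∇ · F = ∂F_x/∂x + ∂F_y/∂y + ∂F_z/∂z = 21y^2 + 21z^2 + 21x^2 + 21z^2 + 21x^2 + 21y^2 = 42x^2 + 42y^2 + 42z^2.

In cylindrical coordinates, x = r cos(θ), y = r sin(θ), z = z, dV = r dr dθ dz, with 0 ≤ r ≤ 1, 0 ≤ θ ≤ 2π, 0 ≤ z ≤ 1.

The integrand, after substitution and multiplying by the volume element, becomes (42r^2 + 42z^2) · r, so

    ∭_V (∇·F) dV = ∫_0^{2π} ∫_0^{1} ∫_0^{1} (42r^2 + 42z^2) · r dz dr dθ.

Inner (z from 0 to 1): 42r^3 + 14r.
Middle (r from 0 to 1): 35/2.
Outer (θ from 0 to 2π): 35π.

Therefore ∯_{∂V} F · n dS = 35π.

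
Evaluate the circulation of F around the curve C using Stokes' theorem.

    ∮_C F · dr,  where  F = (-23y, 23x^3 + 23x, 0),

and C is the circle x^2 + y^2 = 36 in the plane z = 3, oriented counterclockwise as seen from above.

Let S be the flat disk x^2 + y^2 ≤ 36 in the plane z = 3, with upward unit normal n̂ = ẑ. By Stokes' theorem,

    ∮_C F · dr = ∬_S (∇ × F) · n̂ dS = ∬_D (curl F)_z dA,

where D is the disk x^2 + y^2 ≤ 36.

Compute the curl of F = (-23y, 23x^3 + 23x, 0):
    (∇ × F)_x = ∂F_z/∂y - ∂F_y/∂z = 0,
    (∇ × F)_y = ∂F_x/∂z - ∂F_z/∂x = 0,
    (∇ × F)_z = ∂F_y/∂x - ∂F_x/∂y = 69x^2 + 46.

On z = 3, (curl F)_z = 69x^2 + 46.

Convert to polar (x = r cos θ, y = r sin θ, dA = r dr dθ); the integrand becomes 69r^2cos(θ)^2 + 46, so

    ∬_D (curl F)_z dA = ∫_0^{2π} ∫_0^{6} (69r^2cos(θ)^2 + 46) · r dr dθ.

Inner (r from 0 to 6): 22356cos(θ)^2 + 828.
Outer (θ from 0 to 2π): 24012π.

Therefore ∮_C F · dr = 24012π.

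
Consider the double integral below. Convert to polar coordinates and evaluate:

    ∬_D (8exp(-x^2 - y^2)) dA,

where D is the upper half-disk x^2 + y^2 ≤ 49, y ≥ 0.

The region D is 0 ≤ r ≤ 7, 0 ≤ θ ≤ π in polar coordinates, where x = r cos(θ), y = r sin(θ), and dA = r dr dθ.

Under the substitution, the integrand becomes 8exp(-r^2), so

    ∬_D (8exp(-x^2 - y^2)) dA = ∫_{0}^{π} ∫_{0}^{7} (8exp(-r^2)) · r dr dθ.

Inner integral (in r): ∫_{0}^{7} (8exp(-r^2)) · r dr = 4 - 4exp(-49).

Outer integral (in θ): ∫_{0}^{π} (4 - 4exp(-49)) dθ = -4π exp(-49) + 4π.

Therefore ∬_D (8exp(-x^2 - y^2)) dA = -4π exp(-49) + 4π.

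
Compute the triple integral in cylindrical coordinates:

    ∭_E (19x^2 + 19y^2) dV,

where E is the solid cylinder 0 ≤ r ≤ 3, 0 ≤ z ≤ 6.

In cylindrical coordinates, x = r cos(θ), y = r sin(θ), z = z, and dV = r dr dθ dz.

The integrand becomes 19r^2, so

    ∭_E (19x^2 + 19y^2) dV = ∫_{0}^{2π} ∫_{0}^{3} ∫_{0}^{6} (19r^2) · r dz dr dθ.

Inner (z): 114r^3.
Middle (r from 0 to 3): 4617/2.
Outer (θ): 4617π.

Therefore the triple integral equals 4617π.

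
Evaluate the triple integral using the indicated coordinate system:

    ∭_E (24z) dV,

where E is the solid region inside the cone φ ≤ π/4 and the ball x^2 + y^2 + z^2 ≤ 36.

In spherical coordinates, x = ρ sin(φ) cos(θ), y = ρ sin(φ) sin(θ), z = ρ cos(φ), and dV = ρ^2 sin(φ) dρ dφ dθ.

The integrand becomes 24ρ cos(φ), so

    ∭_E (24z) dV = ∫_{0}^{2π} ∫_{0}^{π/4} ∫_{0}^{6} (24ρ cos(φ)) · ρ^2 sin(φ) dρ dφ dθ.

Inner (ρ): 3888sin(2φ).
Middle (φ): 1944.
Outer (θ): 3888π.

Therefore the triple integral equals 3888π.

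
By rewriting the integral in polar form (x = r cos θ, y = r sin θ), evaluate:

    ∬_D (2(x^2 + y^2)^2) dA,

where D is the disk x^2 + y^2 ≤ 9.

The region D is 0 ≤ r ≤ 3, 0 ≤ θ ≤ 2π in polar coordinates, where x = r cos(θ), y = r sin(θ), and dA = r dr dθ.

Under the substitution, the integrand becomes 2r^4, so

    ∬_D (2(x^2 + y^2)^2) dA = ∫_{0}^{2π} ∫_{0}^{3} (2r^4) · r dr dθ.

Inner integral (in r): ∫_{0}^{3} (2r^4) · r dr = 243.

Outer integral (in θ): ∫_{0}^{2π} (243) dθ = 486π.

Therefore ∬_D (2(x^2 + y^2)^2) dA = 486π.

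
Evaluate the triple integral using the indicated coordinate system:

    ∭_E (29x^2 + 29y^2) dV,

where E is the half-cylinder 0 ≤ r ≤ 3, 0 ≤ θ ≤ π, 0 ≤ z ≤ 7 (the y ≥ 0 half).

In cylindrical coordinates, x = r cos(θ), y = r sin(θ), z = z, and dV = r dr dθ dz.

The integrand becomes 29r^2, so

    ∭_E (29x^2 + 29y^2) dV = ∫_{0}^{π} ∫_{0}^{3} ∫_{0}^{7} (29r^2) · r dz dr dθ.

Inner (z): 203r^3.
Middle (r from 0 to 3): 16443/4.
Outer (θ): 16443π/4.

Therefore the triple integral equals 16443π/4.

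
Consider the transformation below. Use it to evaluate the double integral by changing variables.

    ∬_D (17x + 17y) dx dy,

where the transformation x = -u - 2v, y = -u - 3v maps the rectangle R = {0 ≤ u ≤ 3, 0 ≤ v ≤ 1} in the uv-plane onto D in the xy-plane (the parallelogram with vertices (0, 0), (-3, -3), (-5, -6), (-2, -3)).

Compute the Jacobian determinant of (x, y) with respect to (u, v):

    ∂(x,y)/∂(u,v) = | -1  -2 | = (-1)(-3) - (-2)(-1) = 1.
                   | -1  -3 |

Its absolute value is |J| = 1 (the area scaling factor).

Substituting x = -u - 2v, y = -u - 3v into the integrand,

    17x + 17y → -34u - 85v,

so the integral becomes

    ∬_R (-34u - 85v) · |J| du dv = ∫_0^3 ∫_0^1 (-34u - 85v) dv du.

Inner (v): -34u - 85/2.
Outer (u): -561/2.

Therefore ∬_D (17x + 17y) dx dy = -561/2.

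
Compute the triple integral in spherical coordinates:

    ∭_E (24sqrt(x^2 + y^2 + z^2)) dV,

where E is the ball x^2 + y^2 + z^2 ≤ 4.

In spherical coordinates, x = ρ sin(φ) cos(θ), y = ρ sin(φ) sin(θ), z = ρ cos(φ), and dV = ρ^2 sin(φ) dρ dφ dθ.

The integrand becomes 24ρ, so

    ∭_E (24sqrt(x^2 + y^2 + z^2)) dV = ∫_{0}^{2π} ∫_{0}^{π} ∫_{0}^{2} (24ρ) · ρ^2 sin(φ) dρ dφ dθ.

Inner (ρ): 96sin(φ).
Middle (φ): 192.
Outer (θ): 384π.

Therefore the triple integral equals 384π.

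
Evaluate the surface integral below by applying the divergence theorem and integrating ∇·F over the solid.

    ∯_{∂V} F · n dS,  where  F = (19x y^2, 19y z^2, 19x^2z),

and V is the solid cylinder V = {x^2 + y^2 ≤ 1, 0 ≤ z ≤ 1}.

By the divergence theorem,

    ∯_{∂V} F · n dS = ∭_V (∇ · F) dV.

Compute the divergence:
    ∇ · F = ∂F_x/∂x + ∂F_y/∂y + ∂F_z/∂z = 19y^2 + 19z^2 + 19x^2 = 19x^2 + 19y^2 + 19z^2.

In cylindrical coordinates, x = r cos(θ), y = r sin(θ), z = z, dV = r dr dθ dz, with 0 ≤ r ≤ 1, 0 ≤ θ ≤ 2π, 0 ≤ z ≤ 1.

The integrand, after substitution and multiplying by the volume element, becomes (19r^2 + 19z^2) · r, so

    ∭_V (∇·F) dV = ∫_0^{2π} ∫_0^{1} ∫_0^{1} (19r^2 + 19z^2) · r dz dr dθ.

Inner (z from 0 to 1): 19r (r^2 + 1/3).
Middle (r from 0 to 1): 95/12.
Outer (θ from 0 to 2π): 95π/6.

Therefore ∯_{∂V} F · n dS = 95π/6.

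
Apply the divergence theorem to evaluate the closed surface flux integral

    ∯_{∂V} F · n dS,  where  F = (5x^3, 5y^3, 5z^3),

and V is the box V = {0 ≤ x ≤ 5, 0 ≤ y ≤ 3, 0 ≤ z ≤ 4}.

By the divergence theorem,

    ∯_{∂V} F · n dS = ∭_V (∇ · F) dV.

Compute the divergence:
    ∇ · F = ∂F_x/∂x + ∂F_y/∂y + ∂F_z/∂z = 15x^2 + 15y^2 + 15z^2.

V is a rectangular box, so dV = dx dy dz with 0 ≤ x ≤ 5, 0 ≤ y ≤ 3, 0 ≤ z ≤ 4.

Integrate (15x^2 + 15y^2 + 15z^2) over V as an iterated integral:

    ∭_V (∇·F) dV = ∫_0^{5} ∫_0^{3} ∫_0^{4} (15x^2 + 15y^2 + 15z^2) dz dy dx.

Inner (z from 0 to 4): 60x^2 + 60y^2 + 320.
Middle (y from 0 to 3): 180x^2 + 1500.
Outer (x from 0 to 5): 15000.

Therefore ∯_{∂V} F · n dS = 15000.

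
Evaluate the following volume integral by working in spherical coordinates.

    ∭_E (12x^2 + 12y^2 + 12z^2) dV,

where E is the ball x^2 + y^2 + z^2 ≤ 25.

In spherical coordinates, x = ρ sin(φ) cos(θ), y = ρ sin(φ) sin(θ), z = ρ cos(φ), and dV = ρ^2 sin(φ) dρ dφ dθ.

The integrand becomes 12ρ^2, so

    ∭_E (12x^2 + 12y^2 + 12z^2) dV = ∫_{0}^{2π} ∫_{0}^{π} ∫_{0}^{5} (12ρ^2) · ρ^2 sin(φ) dρ dφ dθ.

Inner (ρ): 7500sin(φ).
Middle (φ): 15000.
Outer (θ): 30000π.

Therefore the triple integral equals 30000π.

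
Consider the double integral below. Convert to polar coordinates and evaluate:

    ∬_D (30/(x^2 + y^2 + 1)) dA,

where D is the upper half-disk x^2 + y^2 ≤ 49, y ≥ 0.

The region D is 0 ≤ r ≤ 7, 0 ≤ θ ≤ π in polar coordinates, where x = r cos(θ), y = r sin(θ), and dA = r dr dθ.

Under the substitution, the integrand becomes 30/(r^2 + 1), so

    ∬_D (30/(x^2 + y^2 + 1)) dA = ∫_{0}^{π} ∫_{0}^{7} (30/(r^2 + 1)) · r dr dθ.

Inner integral (in r): ∫_{0}^{7} (30/(r^2 + 1)) · r dr = log(30517578125000000000000000).

Outer integral (in θ): ∫_{0}^{π} (log(30517578125000000000000000)) dθ = log(30517578125000000000000000^π).

Therefore ∬_D (30/(x^2 + y^2 + 1)) dA = log(30517578125000000000000000^π).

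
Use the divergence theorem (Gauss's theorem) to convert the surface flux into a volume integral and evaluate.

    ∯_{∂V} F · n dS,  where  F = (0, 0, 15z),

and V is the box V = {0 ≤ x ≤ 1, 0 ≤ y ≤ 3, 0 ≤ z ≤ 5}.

By the divergence theorem,

    ∯_{∂V} F · n dS = ∭_V (∇ · F) dV.

Compute the divergence:
    ∇ · F = ∂F_x/∂x + ∂F_y/∂y + ∂F_z/∂z = 0 + 0 + 15 = 15.

V is a rectangular box, so dV = dx dy dz with 0 ≤ x ≤ 1, 0 ≤ y ≤ 3, 0 ≤ z ≤ 5.

Integrate (15) over V as an iterated integral:

    ∭_V (∇·F) dV = ∫_0^{1} ∫_0^{3} ∫_0^{5} (15) dz dy dx.

Inner (z from 0 to 5): 75.
Middle (y from 0 to 3): 225.
Outer (x from 0 to 1): 225.

Therefore ∯_{∂V} F · n dS = 225.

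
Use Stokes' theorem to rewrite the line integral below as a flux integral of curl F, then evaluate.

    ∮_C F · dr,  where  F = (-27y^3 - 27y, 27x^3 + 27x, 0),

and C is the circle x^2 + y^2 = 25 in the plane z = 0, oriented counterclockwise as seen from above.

Let S be the flat disk x^2 + y^2 ≤ 25 in the plane z = 0, with upward unit normal n̂ = ẑ. By Stokes' theorem,

    ∮_C F · dr = ∬_S (∇ × F) · n̂ dS = ∬_D (curl F)_z dA,

where D is the disk x^2 + y^2 ≤ 25.

Compute the curl of F = (-27y^3 - 27y, 27x^3 + 27x, 0):
    (∇ × F)_x = ∂F_z/∂y - ∂F_y/∂z = 0,
    (∇ × F)_y = ∂F_x/∂z - ∂F_z/∂x = 0,
    (∇ × F)_z = ∂F_y/∂x - ∂F_x/∂y = 81x^2 + 81y^2 + 54.

On z = 0, (curl F)_z = 81x^2 + 81y^2 + 54.

Convert to polar (x = r cos θ, y = r sin θ, dA = r dr dθ); the integrand becomes 81r^2 + 54, so

    ∬_D (curl F)_z dA = ∫_0^{2π} ∫_0^{5} (81r^2 + 54) · r dr dθ.

Inner (r from 0 to 5): 53325/4.
Outer (θ from 0 to 2π): 53325π/2.

Therefore ∮_C F · dr = 53325π/2.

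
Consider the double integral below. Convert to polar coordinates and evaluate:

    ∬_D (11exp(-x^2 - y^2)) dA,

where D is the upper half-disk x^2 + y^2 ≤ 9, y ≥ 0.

The region D is 0 ≤ r ≤ 3, 0 ≤ θ ≤ π in polar coordinates, where x = r cos(θ), y = r sin(θ), and dA = r dr dθ.

Under the substitution, the integrand becomes 11exp(-r^2), so

    ∬_D (11exp(-x^2 - y^2)) dA = ∫_{0}^{π} ∫_{0}^{3} (11exp(-r^2)) · r dr dθ.

Inner integral (in r): ∫_{0}^{3} (11exp(-r^2)) · r dr = 11/2 - 11exp(-9)/2.

Outer integral (in θ): ∫_{0}^{π} (11/2 - 11exp(-9)/2) dθ = -11π (1 - exp(9))exp(-9)/2.

Therefore ∬_D (11exp(-x^2 - y^2)) dA = -11π (1 - exp(9))exp(-9)/2.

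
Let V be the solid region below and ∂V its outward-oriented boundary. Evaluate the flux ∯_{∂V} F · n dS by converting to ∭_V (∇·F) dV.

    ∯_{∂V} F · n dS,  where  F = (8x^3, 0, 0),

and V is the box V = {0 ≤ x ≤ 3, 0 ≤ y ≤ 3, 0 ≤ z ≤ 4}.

By the divergence theorem,

    ∯_{∂V} F · n dS = ∭_V (∇ · F) dV.

Compute the divergence:
    ∇ · F = ∂F_x/∂x + ∂F_y/∂y + ∂F_z/∂z = 24x^2 + 0 + 0 = 24x^2.

V is a rectangular box, so dV = dx dy dz with 0 ≤ x ≤ 3, 0 ≤ y ≤ 3, 0 ≤ z ≤ 4.

Integrate (24x^2) over V as an iterated integral:

    ∭_V (∇·F) dV = ∫_0^{3} ∫_0^{3} ∫_0^{4} (24x^2) dz dy dx.

Inner (z from 0 to 4): 96x^2.
Middle (y from 0 to 3): 288x^2.
Outer (x from 0 to 3): 2592.

Therefore ∯_{∂V} F · n dS = 2592.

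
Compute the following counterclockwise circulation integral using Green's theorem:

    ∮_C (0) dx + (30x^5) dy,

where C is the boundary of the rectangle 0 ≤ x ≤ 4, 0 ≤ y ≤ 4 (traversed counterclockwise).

Green's theorem converts the closed line integral into a double integral over the enclosed region D:

    ∮_C P dx + Q dy = ∬_D (∂Q/∂x - ∂P/∂y) dA.

Here P = 0, Q = 30x^5, so

    ∂Q/∂x = 150x^4,    ∂P/∂y = 0,
    ∂Q/∂x - ∂P/∂y = 150x^4.

D is the region 0 ≤ x ≤ 4, 0 ≤ y ≤ 4. Evaluating the double integral:

    ∬_D (150x^4) dA = ∫_0^{4} ∫_0^{4} (150x^4) dy dx.

Inner (y from 0 to 4): 600x^4.
Outer (x from 0 to 4): 122880.

Therefore ∮_C P dx + Q dy = 122880.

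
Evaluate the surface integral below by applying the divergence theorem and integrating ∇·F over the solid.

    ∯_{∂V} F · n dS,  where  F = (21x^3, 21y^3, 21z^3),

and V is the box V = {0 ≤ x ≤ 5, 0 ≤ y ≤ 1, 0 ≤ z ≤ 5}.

By the divergence theorem,

    ∯_{∂V} F · n dS = ∭_V (∇ · F) dV.

Compute the divergence:
    ∇ · F = ∂F_x/∂x + ∂F_y/∂y + ∂F_z/∂z = 63x^2 + 63y^2 + 63z^2.

V is a rectangular box, so dV = dx dy dz with 0 ≤ x ≤ 5, 0 ≤ y ≤ 1, 0 ≤ z ≤ 5.

Integrate (63x^2 + 63y^2 + 63z^2) over V as an iterated integral:

    ∭_V (∇·F) dV = ∫_0^{5} ∫_0^{1} ∫_0^{5} (63x^2 + 63y^2 + 63z^2) dz dy dx.

Inner (z from 0 to 5): 315x^2 + 315y^2 + 2625.
Middle (y from 0 to 1): 315x^2 + 2730.
Outer (x from 0 to 5): 26775.

Therefore ∯_{∂V} F · n dS = 26775.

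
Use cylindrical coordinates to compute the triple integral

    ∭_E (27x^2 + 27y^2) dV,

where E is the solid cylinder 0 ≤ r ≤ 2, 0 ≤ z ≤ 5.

In cylindrical coordinates, x = r cos(θ), y = r sin(θ), z = z, and dV = r dr dθ dz.

The integrand becomes 27r^2, so

    ∭_E (27x^2 + 27y^2) dV = ∫_{0}^{2π} ∫_{0}^{2} ∫_{0}^{5} (27r^2) · r dz dr dθ.

Inner (z): 135r^3.
Middle (r from 0 to 2): 540.
Outer (θ): 1080π.

Therefore the triple integral equals 1080π.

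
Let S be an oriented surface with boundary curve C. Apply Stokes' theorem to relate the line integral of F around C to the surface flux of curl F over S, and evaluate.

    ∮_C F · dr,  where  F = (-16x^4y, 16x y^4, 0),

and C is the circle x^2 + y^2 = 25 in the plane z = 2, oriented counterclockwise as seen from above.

Let S be the flat disk x^2 + y^2 ≤ 25 in the plane z = 2, with upward unit normal n̂ = ẑ. By Stokes' theorem,

    ∮_C F · dr = ∬_S (∇ × F) · n̂ dS = ∬_D (curl F)_z dA,

where D is the disk x^2 + y^2 ≤ 25.

Compute the curl of F = (-16x^4y, 16x y^4, 0):
    (∇ × F)_x = ∂F_z/∂y - ∂F_y/∂z = 0,
    (∇ × F)_y = ∂F_x/∂z - ∂F_z/∂x = 0,
    (∇ × F)_z = ∂F_y/∂x - ∂F_x/∂y = 16x^4 + 16y^4.

On z = 2, (curl F)_z = 16x^4 + 16y^4.

Convert to polar (x = r cos θ, y = r sin θ, dA = r dr dθ); the integrand becomes 16r^4(sin(θ)^4 + cos(θ)^4), so

    ∬_D (curl F)_z dA = ∫_0^{2π} ∫_0^{5} (16r^4(sin(θ)^4 + cos(θ)^4)) · r dr dθ.

Inner (r from 0 to 5): 125000sin(θ)^4/3 + 125000cos(θ)^4/3.
Outer (θ from 0 to 2π): 62500π.

Therefore ∮_C F · dr = 62500π.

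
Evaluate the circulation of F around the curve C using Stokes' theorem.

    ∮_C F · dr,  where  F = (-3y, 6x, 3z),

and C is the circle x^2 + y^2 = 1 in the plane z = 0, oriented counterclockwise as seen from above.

Let S be the flat disk x^2 + y^2 ≤ 1 in the plane z = 0, with upward unit normal n̂ = ẑ. By Stokes' theorem,

    ∮_C F · dr = ∬_S (∇ × F) · n̂ dS = ∬_D (curl F)_z dA,

where D is the disk x^2 + y^2 ≤ 1.

Compute the curl of F = (-3y, 6x, 3z):
    (∇ × F)_x = ∂F_z/∂y - ∂F_y/∂z = 0,
    (∇ × F)_y = ∂F_x/∂z - ∂F_z/∂x = 0,
    (∇ × F)_z = ∂F_y/∂x - ∂F_x/∂y = 9.

On z = 0, (curl F)_z = 9.

Convert to polar (x = r cos θ, y = r sin θ, dA = r dr dθ); the integrand becomes 9, so

    ∬_D (curl F)_z dA = ∫_0^{2π} ∫_0^{1} (9) · r dr dθ.

Inner (r from 0 to 1): 9/2.
Outer (θ from 0 to 2π): 9π.

Therefore ∮_C F · dr = 9π.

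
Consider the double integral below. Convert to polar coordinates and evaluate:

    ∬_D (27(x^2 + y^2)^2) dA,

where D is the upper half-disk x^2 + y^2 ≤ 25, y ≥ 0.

The region D is 0 ≤ r ≤ 5, 0 ≤ θ ≤ π in polar coordinates, where x = r cos(θ), y = r sin(θ), and dA = r dr dθ.

Under the substitution, the integrand becomes 27r^4, so

    ∬_D (27(x^2 + y^2)^2) dA = ∫_{0}^{π} ∫_{0}^{5} (27r^4) · r dr dθ.

Inner integral (in r): ∫_{0}^{5} (27r^4) · r dr = 140625/2.

Outer integral (in θ): ∫_{0}^{π} (140625/2) dθ = 140625π/2.

Therefore ∬_D (27(x^2 + y^2)^2) dA = 140625π/2.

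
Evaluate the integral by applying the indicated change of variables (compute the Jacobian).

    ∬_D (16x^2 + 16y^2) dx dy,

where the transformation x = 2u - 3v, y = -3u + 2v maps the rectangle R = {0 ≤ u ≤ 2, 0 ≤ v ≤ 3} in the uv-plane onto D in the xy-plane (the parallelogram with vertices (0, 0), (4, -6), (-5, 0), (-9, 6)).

Compute the Jacobian determinant of (x, y) with respect to (u, v):

    ∂(x,y)/∂(u,v) = | 2  -3 | = (2)(2) - (-3)(-3) = -5.
                   | -3  2 |

Its absolute value is |J| = 5 (the area scaling factor).

Substituting x = 2u - 3v, y = -3u + 2v into the integrand,

    16x^2 + 16y^2 → 208u^2 - 384u v + 208v^2,

so the integral becomes

    ∬_R (208u^2 - 384u v + 208v^2) · |J| du dv = ∫_0^2 ∫_0^3 (1040u^2 - 1920u v + 1040v^2) dv du.

Inner (v): 3120u^2 - 8640u + 9360.
Outer (u): 9760.

Therefore ∬_D (16x^2 + 16y^2) dx dy = 9760.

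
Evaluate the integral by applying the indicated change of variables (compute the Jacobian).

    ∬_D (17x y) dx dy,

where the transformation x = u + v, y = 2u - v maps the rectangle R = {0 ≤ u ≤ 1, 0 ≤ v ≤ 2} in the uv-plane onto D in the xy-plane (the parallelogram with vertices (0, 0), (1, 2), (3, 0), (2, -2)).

Compute the Jacobian determinant of (x, y) with respect to (u, v):

    ∂(x,y)/∂(u,v) = | 1  1 | = (1)(-1) - (1)(2) = -3.
                   | 2  -1 |

Its absolute value is |J| = 3 (the area scaling factor).

Substituting x = u + v, y = 2u - v into the integrand,

    17x y → 34u^2 + 17u v - 17v^2,

so the integral becomes

    ∬_R (34u^2 + 17u v - 17v^2) · |J| du dv = ∫_0^1 ∫_0^2 (102u^2 + 51u v - 51v^2) dv du.

Inner (v): 204u^2 + 102u - 136.
Outer (u): -17.

Therefore ∬_D (17x y) dx dy = -17.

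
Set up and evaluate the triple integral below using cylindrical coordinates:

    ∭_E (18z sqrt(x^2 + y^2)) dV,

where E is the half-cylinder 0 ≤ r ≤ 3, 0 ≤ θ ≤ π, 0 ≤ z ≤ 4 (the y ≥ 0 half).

In cylindrical coordinates, x = r cos(θ), y = r sin(θ), z = z, and dV = r dr dθ dz.

The integrand becomes 18r z, so

    ∭_E (18z sqrt(x^2 + y^2)) dV = ∫_{0}^{π} ∫_{0}^{3} ∫_{0}^{4} (18r z) · r dz dr dθ.

Inner (z): 144r^2.
Middle (r from 0 to 3): 1296.
Outer (θ): 1296π.

Therefore the triple integral equals 1296π.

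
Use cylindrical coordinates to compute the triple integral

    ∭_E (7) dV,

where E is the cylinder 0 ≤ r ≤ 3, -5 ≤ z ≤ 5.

In cylindrical coordinates, x = r cos(θ), y = r sin(θ), z = z, and dV = r dr dθ dz.

The integrand becomes 7, so

    ∭_E (7) dV = ∫_{0}^{2π} ∫_{0}^{3} ∫_{-5}^{5} (7) · r dz dr dθ.

Inner (z): 70r.
Middle (r from 0 to 3): 315.
Outer (θ): 630π.

Therefore the triple integral equals 630π.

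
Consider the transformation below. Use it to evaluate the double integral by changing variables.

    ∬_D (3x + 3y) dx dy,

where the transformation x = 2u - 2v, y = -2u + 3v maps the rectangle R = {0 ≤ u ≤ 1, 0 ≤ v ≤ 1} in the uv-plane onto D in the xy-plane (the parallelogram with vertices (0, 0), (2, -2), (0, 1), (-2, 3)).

Compute the Jacobian determinant of (x, y) with respect to (u, v):

    ∂(x,y)/∂(u,v) = | 2  -2 | = (2)(3) - (-2)(-2) = 2.
                   | -2  3 |

Its absolute value is |J| = 2 (the area scaling factor).

Substituting x = 2u - 2v, y = -2u + 3v into the integrand,

    3x + 3y → 3v,

so the integral becomes

    ∬_R (3v) · |J| du dv = ∫_0^1 ∫_0^1 (6v) dv du.

Inner (v): 3.
Outer (u): 3.

Therefore ∬_D (3x + 3y) dx dy = 3.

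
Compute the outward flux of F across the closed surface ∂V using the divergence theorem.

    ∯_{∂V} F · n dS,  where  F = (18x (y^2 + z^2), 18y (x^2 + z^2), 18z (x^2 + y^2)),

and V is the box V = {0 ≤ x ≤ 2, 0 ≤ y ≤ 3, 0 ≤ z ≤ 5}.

By the divergence theorem,

    ∯_{∂V} F · n dS = ∭_V (∇ · F) dV.

Compute the divergence:
    ∇ · F = ∂F_x/∂x + ∂F_y/∂y + ∂F_z/∂z = 18y^2 + 18z^2 + 18x^2 + 18z^2 + 18x^2 + 18y^2 = 36x^2 + 36y^2 + 36z^2.

V is a rectangular box, so dV = dx dy dz with 0 ≤ x ≤ 2, 0 ≤ y ≤ 3, 0 ≤ z ≤ 5.

Integrate (36x^2 + 36y^2 + 36z^2) over V as an iterated integral:

    ∭_V (∇·F) dV = ∫_0^{2} ∫_0^{3} ∫_0^{5} (36x^2 + 36y^2 + 36z^2) dz dy dx.

Inner (z from 0 to 5): 180x^2 + 180y^2 + 1500.
Middle (y from 0 to 3): 540x^2 + 6120.
Outer (x from 0 to 2): 13680.

Therefore ∯_{∂V} F · n dS = 13680.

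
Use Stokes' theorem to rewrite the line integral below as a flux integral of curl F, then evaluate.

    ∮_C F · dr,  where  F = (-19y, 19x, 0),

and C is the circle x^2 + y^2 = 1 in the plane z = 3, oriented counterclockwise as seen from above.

Let S be the flat disk x^2 + y^2 ≤ 1 in the plane z = 3, with upward unit normal n̂ = ẑ. By Stokes' theorem,

    ∮_C F · dr = ∬_S (∇ × F) · n̂ dS = ∬_D (curl F)_z dA,

where D is the disk x^2 + y^2 ≤ 1.

Compute the curl of F = (-19y, 19x, 0):
    (∇ × F)_x = ∂F_z/∂y - ∂F_y/∂z = 0,
    (∇ × F)_y = ∂F_x/∂z - ∂F_z/∂x = 0,
    (∇ × F)_z = ∂F_y/∂x - ∂F_x/∂y = 38.

On z = 3, (curl F)_z = 38.

Convert to polar (x = r cos θ, y = r sin θ, dA = r dr dθ); the integrand becomes 38, so

    ∬_D (curl F)_z dA = ∫_0^{2π} ∫_0^{1} (38) · r dr dθ.

Inner (r from 0 to 1): 19.
Outer (θ from 0 to 2π): 38π.

Therefore ∮_C F · dr = 38π.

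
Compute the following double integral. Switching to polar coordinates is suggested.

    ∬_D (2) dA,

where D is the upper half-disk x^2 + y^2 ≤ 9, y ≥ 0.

The region D is 0 ≤ r ≤ 3, 0 ≤ θ ≤ π in polar coordinates, where x = r cos(θ), y = r sin(θ), and dA = r dr dθ.

Under the substitution, the integrand becomes 2, so

    ∬_D (2) dA = ∫_{0}^{π} ∫_{0}^{3} (2) · r dr dθ.

Inner integral (in r): ∫_{0}^{3} (2) · r dr = 9.

Outer integral (in θ): ∫_{0}^{π} (9) dθ = 9π.

Therefore ∬_D (2) dA = 9π.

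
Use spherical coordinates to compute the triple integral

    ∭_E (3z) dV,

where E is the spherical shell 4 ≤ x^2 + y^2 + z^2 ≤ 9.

In spherical coordinates, x = ρ sin(φ) cos(θ), y = ρ sin(φ) sin(θ), z = ρ cos(φ), and dV = ρ^2 sin(φ) dρ dφ dθ.

The integrand becomes 3ρ cos(φ), so

    ∭_E (3z) dV = ∫_{0}^{2π} ∫_{0}^{π} ∫_{2}^{3} (3ρ cos(φ)) · ρ^2 sin(φ) dρ dφ dθ.

Inner (ρ): 195sin(2φ)/8.
Middle (φ): 0.
Outer (θ): 0.

Therefore the triple integral equals 0.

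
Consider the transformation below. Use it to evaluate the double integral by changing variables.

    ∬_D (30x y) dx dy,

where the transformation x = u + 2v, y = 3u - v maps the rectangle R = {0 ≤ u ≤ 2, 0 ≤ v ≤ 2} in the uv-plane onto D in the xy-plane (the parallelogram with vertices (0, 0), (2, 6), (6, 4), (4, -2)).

Compute the Jacobian determinant of (x, y) with respect to (u, v):

    ∂(x,y)/∂(u,v) = | 1  2 | = (1)(-1) - (2)(3) = -7.
                   | 3  -1 |

Its absolute value is |J| = 7 (the area scaling factor).

Substituting x = u + 2v, y = 3u - v into the integrand,

    30x y → 90u^2 + 150u v - 60v^2,

so the integral becomes

    ∬_R (90u^2 + 150u v - 60v^2) · |J| du dv = ∫_0^2 ∫_0^2 (630u^2 + 1050u v - 420v^2) dv du.

Inner (v): 1260u^2 + 2100u - 1120.
Outer (u): 5320.

Therefore ∬_D (30x y) dx dy = 5320.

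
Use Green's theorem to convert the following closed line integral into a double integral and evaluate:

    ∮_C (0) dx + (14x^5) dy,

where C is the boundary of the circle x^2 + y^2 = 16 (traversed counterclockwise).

Green's theorem converts the closed line integral into a double integral over the enclosed region D:

    ∮_C P dx + Q dy = ∬_D (∂Q/∂x - ∂P/∂y) dA.

Here P = 0, Q = 14x^5, so

    ∂Q/∂x = 70x^4,    ∂P/∂y = 0,
    ∂Q/∂x - ∂P/∂y = 70x^4.

D is the region x^2 + y^2 ≤ 16. Evaluating the double integral:

In polar coordinates (x = r cos θ, y = r sin θ, dA = r dr dθ) the integrand becomes 70r^4cos(θ)^4, so

    ∬_D (70x^4) dA = ∫_0^{2π} ∫_0^{4} (70r^4cos(θ)^4) · r dr dθ.

Inner (r from 0 to 4): 143360cos(θ)^4/3.
Outer (θ from 0 to 2π): 35840π.

Therefore ∮_C P dx + Q dy = 35840π.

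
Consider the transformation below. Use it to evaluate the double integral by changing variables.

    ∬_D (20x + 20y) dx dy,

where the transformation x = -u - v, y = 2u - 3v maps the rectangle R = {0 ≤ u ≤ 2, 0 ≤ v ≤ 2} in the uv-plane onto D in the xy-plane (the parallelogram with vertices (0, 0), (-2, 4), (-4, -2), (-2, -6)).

Compute the Jacobian determinant of (x, y) with respect to (u, v):

    ∂(x,y)/∂(u,v) = | -1  -1 | = (-1)(-3) - (-1)(2) = 5.
                   | 2  -3 |

Its absolute value is |J| = 5 (the area scaling factor).

Substituting x = -u - v, y = 2u - 3v into the integrand,

    20x + 20y → 20u - 80v,

so the integral becomes

    ∬_R (20u - 80v) · |J| du dv = ∫_0^2 ∫_0^2 (100u - 400v) dv du.

Inner (v): 200u - 800.
Outer (u): -1200.

Therefore ∬_D (20x + 20y) dx dy = -1200.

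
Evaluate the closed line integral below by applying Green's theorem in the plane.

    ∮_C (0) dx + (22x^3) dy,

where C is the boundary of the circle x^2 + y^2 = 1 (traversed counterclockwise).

Green's theorem converts the closed line integral into a double integral over the enclosed region D:

    ∮_C P dx + Q dy = ∬_D (∂Q/∂x - ∂P/∂y) dA.

Here P = 0, Q = 22x^3, so

    ∂Q/∂x = 66x^2,    ∂P/∂y = 0,
    ∂Q/∂x - ∂P/∂y = 66x^2.

D is the region x^2 + y^2 ≤ 1. Evaluating the double integral:

In polar coordinates (x = r cos θ, y = r sin θ, dA = r dr dθ) the integrand becomes 66r^2cos(θ)^2, so

    ∬_D (66x^2) dA = ∫_0^{2π} ∫_0^{1} (66r^2cos(θ)^2) · r dr dθ.

Inner (r from 0 to 1): 33cos(θ)^2/2.
Outer (θ from 0 to 2π): 33π/2.

Therefore ∮_C P dx + Q dy = 33π/2.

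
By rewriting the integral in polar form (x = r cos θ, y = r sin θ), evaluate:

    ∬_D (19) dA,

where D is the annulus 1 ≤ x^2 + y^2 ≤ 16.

The region D is 1 ≤ r ≤ 4, 0 ≤ θ ≤ 2π in polar coordinates, where x = r cos(θ), y = r sin(θ), and dA = r dr dθ.

Under the substitution, the integrand becomes 19, so

    ∬_D (19) dA = ∫_{0}^{2π} ∫_{1}^{4} (19) · r dr dθ.

Inner integral (in r): ∫_{1}^{4} (19) · r dr = 285/2.

Outer integral (in θ): ∫_{0}^{2π} (285/2) dθ = 285π.

Therefore ∬_D (19) dA = 285π.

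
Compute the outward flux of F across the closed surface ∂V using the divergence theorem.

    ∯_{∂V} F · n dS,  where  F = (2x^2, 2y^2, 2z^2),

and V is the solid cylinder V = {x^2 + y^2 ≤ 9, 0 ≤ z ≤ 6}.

By the divergence theorem,

    ∯_{∂V} F · n dS = ∭_V (∇ · F) dV.

Compute the divergence:
    ∇ · F = ∂F_x/∂x + ∂F_y/∂y + ∂F_z/∂z = 4x + 4y + 4z.

In cylindrical coordinates, x = r cos(θ), y = r sin(θ), z = z, dV = r dr dθ dz, with 0 ≤ r ≤ 3, 0 ≤ θ ≤ 2π, 0 ≤ z ≤ 6.

The integrand, after substitution and multiplying by the volume element, becomes (4sqrt(2)r sin(θ + π/4) + 4z) · r, so

    ∭_V (∇·F) dV = ∫_0^{2π} ∫_0^{3} ∫_0^{6} (4sqrt(2)r sin(θ + π/4) + 4z) · r dz dr dθ.

Inner (z from 0 to 6): 24r (sqrt(2)r sin(θ + π/4) + 3).
Middle (r from 0 to 3): 216sqrt(2)sin(θ + π/4) + 324.
Outer (θ from 0 to 2π): 648π.

Therefore ∯_{∂V} F · n dS = 648π.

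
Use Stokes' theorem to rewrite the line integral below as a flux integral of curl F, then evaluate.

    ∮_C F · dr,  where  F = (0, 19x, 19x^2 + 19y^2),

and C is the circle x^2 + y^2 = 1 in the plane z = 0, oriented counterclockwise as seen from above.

Let S be the flat disk x^2 + y^2 ≤ 1 in the plane z = 0, with upward unit normal n̂ = ẑ. By Stokes' theorem,

    ∮_C F · dr = ∬_S (∇ × F) · n̂ dS = ∬_D (curl F)_z dA,

where D is the disk x^2 + y^2 ≤ 1.

Compute the curl of F = (0, 19x, 19x^2 + 19y^2):
    (∇ × F)_x = ∂F_z/∂y - ∂F_y/∂z = 38y,
    (∇ × F)_y = ∂F_x/∂z - ∂F_z/∂x = -38x,
    (∇ × F)_z = ∂F_y/∂x - ∂F_x/∂y = 19.

On z = 0, (curl F)_z = 19.

Convert to polar (x = r cos θ, y = r sin θ, dA = r dr dθ); the integrand becomes 19, so

    ∬_D (curl F)_z dA = ∫_0^{2π} ∫_0^{1} (19) · r dr dθ.

Inner (r from 0 to 1): 19/2.
Outer (θ from 0 to 2π): 19π.

Therefore ∮_C F · dr = 19π.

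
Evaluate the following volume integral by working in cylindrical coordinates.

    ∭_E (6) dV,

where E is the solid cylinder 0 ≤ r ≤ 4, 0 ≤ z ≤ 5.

In cylindrical coordinates, x = r cos(θ), y = r sin(θ), z = z, and dV = r dr dθ dz.

The integrand becomes 6, so

    ∭_E (6) dV = ∫_{0}^{2π} ∫_{0}^{4} ∫_{0}^{5} (6) · r dz dr dθ.

Inner (z): 30r.
Middle (r from 0 to 4): 240.
Outer (θ): 480π.

Therefore the triple integral equals 480π.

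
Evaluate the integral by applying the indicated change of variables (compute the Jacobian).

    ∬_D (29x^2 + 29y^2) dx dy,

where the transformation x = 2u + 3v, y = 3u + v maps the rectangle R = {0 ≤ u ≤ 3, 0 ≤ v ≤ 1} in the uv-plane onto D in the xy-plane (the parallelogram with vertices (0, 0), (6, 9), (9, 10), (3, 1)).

Compute the Jacobian determinant of (x, y) with respect to (u, v):

    ∂(x,y)/∂(u,v) = | 2  3 | = (2)(1) - (3)(3) = -7.
                   | 3  1 |

Its absolute value is |J| = 7 (the area scaling factor).

Substituting x = 2u + 3v, y = 3u + v into the integrand,

    29x^2 + 29y^2 → 377u^2 + 522u v + 290v^2,

so the integral becomes

    ∬_R (377u^2 + 522u v + 290v^2) · |J| du dv = ∫_0^3 ∫_0^1 (2639u^2 + 3654u v + 2030v^2) dv du.

Inner (v): 2639u^2 + 1827u + 2030/3.
Outer (u): 68005/2.

Therefore ∬_D (29x^2 + 29y^2) dx dy = 68005/2.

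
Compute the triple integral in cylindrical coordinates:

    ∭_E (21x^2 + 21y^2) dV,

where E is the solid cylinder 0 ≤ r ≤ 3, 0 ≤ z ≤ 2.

In cylindrical coordinates, x = r cos(θ), y = r sin(θ), z = z, and dV = r dr dθ dz.

The integrand becomes 21r^2, so

    ∭_E (21x^2 + 21y^2) dV = ∫_{0}^{2π} ∫_{0}^{3} ∫_{0}^{2} (21r^2) · r dz dr dθ.

Inner (z): 42r^3.
Middle (r from 0 to 3): 1701/2.
Outer (θ): 1701π.

Therefore the triple integral equals 1701π.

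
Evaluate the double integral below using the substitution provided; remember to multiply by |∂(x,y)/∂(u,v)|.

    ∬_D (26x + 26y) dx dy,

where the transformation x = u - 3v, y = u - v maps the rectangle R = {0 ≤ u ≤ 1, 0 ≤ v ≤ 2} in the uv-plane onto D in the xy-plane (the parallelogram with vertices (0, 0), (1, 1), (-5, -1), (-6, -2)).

Compute the Jacobian determinant of (x, y) with respect to (u, v):

    ∂(x,y)/∂(u,v) = | 1  -3 | = (1)(-1) - (-3)(1) = 2.
                   | 1  -1 |

Its absolute value is |J| = 2 (the area scaling factor).

Substituting x = u - 3v, y = u - v into the integrand,

    26x + 26y → 52u - 104v,

so the integral becomes

    ∬_R (52u - 104v) · |J| du dv = ∫_0^1 ∫_0^2 (104u - 208v) dv du.

Inner (v): 208u - 416.
Outer (u): -312.

Therefore ∬_D (26x + 26y) dx dy = -312.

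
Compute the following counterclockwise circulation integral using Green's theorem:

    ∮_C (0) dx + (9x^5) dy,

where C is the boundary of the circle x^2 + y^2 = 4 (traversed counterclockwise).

Green's theorem converts the closed line integral into a double integral over the enclosed region D:

    ∮_C P dx + Q dy = ∬_D (∂Q/∂x - ∂P/∂y) dA.

Here P = 0, Q = 9x^5, so

    ∂Q/∂x = 45x^4,    ∂P/∂y = 0,
    ∂Q/∂x - ∂P/∂y = 45x^4.

D is the region x^2 + y^2 ≤ 4. Evaluating the double integral:

In polar coordinates (x = r cos θ, y = r sin θ, dA = r dr dθ) the integrand becomes 45r^4cos(θ)^4, so

    ∬_D (45x^4) dA = ∫_0^{2π} ∫_0^{2} (45r^4cos(θ)^4) · r dr dθ.

Inner (r from 0 to 2): 480cos(θ)^4.
Outer (θ from 0 to 2π): 360π.

Therefore ∮_C P dx + Q dy = 360π.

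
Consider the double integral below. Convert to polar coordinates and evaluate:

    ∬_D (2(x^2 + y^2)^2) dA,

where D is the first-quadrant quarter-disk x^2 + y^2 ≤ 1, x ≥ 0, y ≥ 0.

The region D is 0 ≤ r ≤ 1, 0 ≤ θ ≤ π/2 in polar coordinates, where x = r cos(θ), y = r sin(θ), and dA = r dr dθ.

Under the substitution, the integrand becomes 2r^4, so

    ∬_D (2(x^2 + y^2)^2) dA = ∫_{0}^{π/2} ∫_{0}^{1} (2r^4) · r dr dθ.

Inner integral (in r): ∫_{0}^{1} (2r^4) · r dr = 1/3.

Outer integral (in θ): ∫_{0}^{π/2} (1/3) dθ = π/6.

Therefore ∬_D (2(x^2 + y^2)^2) dA = π/6.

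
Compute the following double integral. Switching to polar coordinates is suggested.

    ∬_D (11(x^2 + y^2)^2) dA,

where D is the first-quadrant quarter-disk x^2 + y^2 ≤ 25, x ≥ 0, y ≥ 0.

The region D is 0 ≤ r ≤ 5, 0 ≤ θ ≤ π/2 in polar coordinates, where x = r cos(θ), y = r sin(θ), and dA = r dr dθ.

Under the substitution, the integrand becomes 11r^4, so

    ∬_D (11(x^2 + y^2)^2) dA = ∫_{0}^{π/2} ∫_{0}^{5} (11r^4) · r dr dθ.

Inner integral (in r): ∫_{0}^{5} (11r^4) · r dr = 171875/6.

Outer integral (in θ): ∫_{0}^{π/2} (171875/6) dθ = 171875π/12.

Therefore ∬_D (11(x^2 + y^2)^2) dA = 171875π/12.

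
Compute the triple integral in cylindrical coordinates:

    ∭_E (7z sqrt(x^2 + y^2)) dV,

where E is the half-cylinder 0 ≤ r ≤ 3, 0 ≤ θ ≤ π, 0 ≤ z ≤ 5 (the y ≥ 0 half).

In cylindrical coordinates, x = r cos(θ), y = r sin(θ), z = z, and dV = r dr dθ dz.

The integrand becomes 7r z, so

    ∭_E (7z sqrt(x^2 + y^2)) dV = ∫_{0}^{π} ∫_{0}^{3} ∫_{0}^{5} (7r z) · r dz dr dθ.

Inner (z): 175r^2/2.
Middle (r from 0 to 3): 1575/2.
Outer (θ): 1575π/2.

Therefore the triple integral equals 1575π/2.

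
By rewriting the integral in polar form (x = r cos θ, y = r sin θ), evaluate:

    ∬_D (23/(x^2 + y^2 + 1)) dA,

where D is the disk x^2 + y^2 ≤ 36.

The region D is 0 ≤ r ≤ 6, 0 ≤ θ ≤ 2π in polar coordinates, where x = r cos(θ), y = r sin(θ), and dA = r dr dθ.

Under the substitution, the integrand becomes 23/(r^2 + 1), so

    ∬_D (23/(x^2 + y^2 + 1)) dA = ∫_{0}^{2π} ∫_{0}^{6} (23/(r^2 + 1)) · r dr dθ.

Inner integral (in r): ∫_{0}^{6} (23/(r^2 + 1)) · r dr = 23log(37)/2.

Outer integral (in θ): ∫_{0}^{2π} (23log(37)/2) dθ = 23π log(37).

Therefore ∬_D (23/(x^2 + y^2 + 1)) dA = 23π log(37).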